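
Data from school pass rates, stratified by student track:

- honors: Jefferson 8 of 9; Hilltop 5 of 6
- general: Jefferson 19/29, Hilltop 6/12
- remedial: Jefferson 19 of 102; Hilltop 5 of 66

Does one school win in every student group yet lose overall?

No

Honors: Jefferson 8/9 = 88.9%, Hilltop 5/6 = 83.3% → Jefferson
General: Jefferson 19/29 = 65.5%, Hilltop 6/12 = 50.0% → Jefferson
Remedial: Jefferson 19/102 = 18.6%, Hilltop 5/66 = 7.6% → Jefferson
Overall: Jefferson 46/140 = 32.9%, Hilltop 16/84 = 19.0% → Jefferson
Jefferson wins overall and in every student group — no reversal.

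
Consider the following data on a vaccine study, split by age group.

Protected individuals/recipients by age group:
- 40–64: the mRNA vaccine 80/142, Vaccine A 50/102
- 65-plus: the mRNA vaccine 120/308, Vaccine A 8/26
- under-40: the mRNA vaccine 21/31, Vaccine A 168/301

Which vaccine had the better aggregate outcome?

Vaccine A

40–64: the mRNA vaccine 80/142 = 56.3%, Vaccine A 50/102 = 49.0% → the mRNA vaccine
65-plus: the mRNA vaccine 120/308 = 39.0%, Vaccine A 8/26 = 30.8% → the mRNA vaccine
Under-40: the mRNA vaccine 21/31 = 67.7%, Vaccine A 168/301 = 55.8% → the mRNA vaccine
Overall: the mRNA vaccine 221/481 = 45.9%, Vaccine A 226/429 = 52.7% → Vaccine A
(The mRNA vaccine wins every age group but Vaccine A wins overall — the mRNA vaccine's recipients skew toward the low-rate 65-plus group.)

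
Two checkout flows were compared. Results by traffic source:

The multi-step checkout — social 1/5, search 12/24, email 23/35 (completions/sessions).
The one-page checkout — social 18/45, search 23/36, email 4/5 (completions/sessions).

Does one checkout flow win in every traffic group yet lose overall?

Yes

Social: the multi-step checkout 1/5 = 20.0%, the one-page checkout 18/45 = 40.0% → the one-page checkout
Search: the multi-step checkout 12/24 = 50.0%, the one-page checkout 23/36 = 63.9% → the one-page checkout
Email: the multi-step checkout 23/35 = 65.7%, the one-page checkout 4/5 = 80.0% → the one-page checkout
Overall: the multi-step checkout 36/64 = 56.2%, the one-page checkout 45/86 = 52.3% → the multi-step checkout
The one-page checkout wins each traffic group but the multi-step checkout wins overall — the comparison reverses. The one-page checkout's sessions skew toward social, which has a lower base rate.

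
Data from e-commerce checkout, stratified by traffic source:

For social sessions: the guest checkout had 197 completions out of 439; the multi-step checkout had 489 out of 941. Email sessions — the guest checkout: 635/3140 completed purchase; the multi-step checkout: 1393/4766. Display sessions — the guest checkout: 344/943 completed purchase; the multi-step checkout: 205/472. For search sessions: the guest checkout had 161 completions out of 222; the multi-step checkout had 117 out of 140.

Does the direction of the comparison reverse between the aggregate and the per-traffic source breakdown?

No

Social: the guest checkout 197/439 = 44.9%, the multi-step checkout 489/941 = 52.0% → the multi-step checkout
Email: the guest checkout 635/3140 = 20.2%, the multi-step checkout 1393/4766 = 29.2% → the multi-step checkout
Display: the guest checkout 344/943 = 36.5%, the multi-step checkout 205/472 = 43.4% → the multi-step checkout
Search: the guest checkout 161/222 = 72.5%, the multi-step checkout 117/140 = 83.6% → the multi-step checkout
Overall: the guest checkout 1337/4744 = 28.2%, the multi-step checkout 2204/6319 = 34.9% → the multi-step checkout
The multi-step checkout wins overall and in every traffic group — no reversal.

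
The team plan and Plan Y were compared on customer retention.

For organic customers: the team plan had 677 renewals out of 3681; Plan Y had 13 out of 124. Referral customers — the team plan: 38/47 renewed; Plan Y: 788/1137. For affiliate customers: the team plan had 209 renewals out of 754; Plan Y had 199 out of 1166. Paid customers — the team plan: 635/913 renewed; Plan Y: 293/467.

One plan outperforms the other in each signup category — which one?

the team plan

Organic: the team plan 677/3681 = 18.4%, Plan Y 13/124 = 10.5% → the team plan
Referral: the team plan 38/47 = 80.9%, Plan Y 788/1137 = 69.3% → the team plan
Affiliate: the team plan 209/754 = 27.7%, Plan Y 199/1166 = 17.1% → the team plan
Paid: the team plan 635/913 = 69.6%, Plan Y 293/467 = 62.7% → the team plan
The team plan has the higher rate in all 4 groups.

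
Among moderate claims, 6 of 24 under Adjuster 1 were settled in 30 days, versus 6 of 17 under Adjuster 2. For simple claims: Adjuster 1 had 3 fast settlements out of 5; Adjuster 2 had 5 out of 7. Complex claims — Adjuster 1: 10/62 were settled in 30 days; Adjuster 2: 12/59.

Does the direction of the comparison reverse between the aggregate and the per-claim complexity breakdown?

Moderate: Adjuster 1 6/24 = 25.0%, Adjuster 2 6/17 = 35.3% → Adjuster 2
Simple: Adjuster 1 3/5 = 60.0%, Adjuster 2 5/7 = 71.4% → Adjuster 2
Complex: Adjuster 1 10/62 = 16.1%, Adjuster 2 12/59 = 20.3% → Adjuster 2
Overall: Adjuster 1 19/91 = 20.9%, Adjuster 2 23/83 = 27.7% → Adjuster 2
Adjuster 2 wins overall and in every claim group — no reversal.

No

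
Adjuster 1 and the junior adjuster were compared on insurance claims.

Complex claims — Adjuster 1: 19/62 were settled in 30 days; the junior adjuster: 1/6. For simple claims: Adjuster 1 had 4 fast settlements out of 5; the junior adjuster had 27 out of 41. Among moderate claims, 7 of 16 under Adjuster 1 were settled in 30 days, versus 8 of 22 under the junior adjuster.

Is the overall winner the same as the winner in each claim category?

Complex: Adjuster 1 19/62 = 30.6%, the junior adjuster 1/6 = 16.7% → Adjuster 1
Simple: Adjuster 1 4/5 = 80.0%, the junior adjuster 27/41 = 65.9% → Adjuster 1
Moderate: Adjuster 1 7/16 = 43.8%, the junior adjuster 8/22 = 36.4% → Adjuster 1
Overall: Adjuster 1 30/83 = 36.1%, the junior adjuster 36/69 = 52.2% → the junior adjuster
Adjuster 1 wins each claim group but the junior adjuster wins overall — the comparison reverses. Adjuster 1's claims skew toward complex, which has a lower base rate.

No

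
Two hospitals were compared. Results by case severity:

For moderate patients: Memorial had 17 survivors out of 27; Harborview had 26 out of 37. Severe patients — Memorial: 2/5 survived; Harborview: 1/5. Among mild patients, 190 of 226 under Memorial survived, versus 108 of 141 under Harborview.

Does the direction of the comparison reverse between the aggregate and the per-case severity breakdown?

Moderate: Memorial 17/27 = 63.0%, Harborview 26/37 = 70.3% → Harborview
Severe: Memorial 2/5 = 40.0%, Harborview 1/5 = 20.0% → Memorial
Mild: Memorial 190/226 = 84.1%, Harborview 108/141 = 76.6% → Memorial
Overall: Memorial 209/258 = 81.0%, Harborview 135/183 = 73.8% → Memorial
Neither sweeps: Memorial wins 2 of 3 groups, Harborview wins 1. Memorial wins overall but not every group — no Simpson reversal.

No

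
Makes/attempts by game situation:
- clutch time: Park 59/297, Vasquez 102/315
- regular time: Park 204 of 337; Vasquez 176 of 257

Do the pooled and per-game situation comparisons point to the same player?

Yes

Clutch time: Park 59/297 = 19.9%, Vasquez 102/315 = 32.4% → Vasquez
Regular time: Park 204/337 = 60.5%, Vasquez 176/257 = 68.5% → Vasquez
Overall: Park 263/634 = 41.5%, Vasquez 278/572 = 48.6% → Vasquez
Vasquez wins overall and in every game group — no reversal.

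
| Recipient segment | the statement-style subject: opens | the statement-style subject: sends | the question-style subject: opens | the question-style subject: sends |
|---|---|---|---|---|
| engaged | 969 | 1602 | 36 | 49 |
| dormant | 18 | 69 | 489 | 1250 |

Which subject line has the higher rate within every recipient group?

the question-style subject

Engaged: the statement-style subject 969/1602 = 60.5%, the question-style subject 36/49 = 73.5% → the question-style subject
Dormant: the statement-style subject 18/69 = 26.1%, the question-style subject 489/1250 = 39.1% → the question-style subject
The question-style subject has the higher rate in both groups.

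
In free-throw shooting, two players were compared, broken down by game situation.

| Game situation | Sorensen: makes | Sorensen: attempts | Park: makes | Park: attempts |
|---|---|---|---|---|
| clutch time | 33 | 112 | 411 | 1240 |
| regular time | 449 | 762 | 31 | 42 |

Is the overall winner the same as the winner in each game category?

No

Clutch time: Sorensen 33/112 = 29.5%, Park 411/1240 = 33.1% → Park
Regular time: Sorensen 449/762 = 58.9%, Park 31/42 = 73.8% → Park
Overall: Sorensen 482/874 = 55.1%, Park 442/1282 = 34.5% → Sorensen
Park wins each game group but Sorensen wins overall — the comparison reverses. Park's attempts skew toward clutch time, which has a lower base rate.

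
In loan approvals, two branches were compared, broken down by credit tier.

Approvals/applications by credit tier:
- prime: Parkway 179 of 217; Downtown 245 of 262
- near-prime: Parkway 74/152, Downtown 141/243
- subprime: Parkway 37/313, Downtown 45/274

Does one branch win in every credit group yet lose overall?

Prime: Parkway 179/217 = 82.5%, Downtown 245/262 = 93.5% → Downtown
Near-prime: Parkway 74/152 = 48.7%, Downtown 141/243 = 58.0% → Downtown
Subprime: Parkway 37/313 = 11.8%, Downtown 45/274 = 16.4% → Downtown
Overall: Parkway 290/682 = 42.5%, Downtown 431/779 = 55.3% → Downtown
Downtown wins overall and in every credit group — no reversal.

No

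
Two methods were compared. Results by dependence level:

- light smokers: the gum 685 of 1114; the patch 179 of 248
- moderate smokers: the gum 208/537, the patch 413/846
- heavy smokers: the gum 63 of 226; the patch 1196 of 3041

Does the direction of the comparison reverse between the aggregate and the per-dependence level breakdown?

Light smokers: the gum 685/1114 = 61.5%, the patch 179/248 = 72.2% → the patch
Moderate smokers: the gum 208/537 = 38.7%, the patch 413/846 = 48.8% → the patch
Heavy smokers: the gum 63/226 = 27.9%, the patch 1196/3041 = 39.3% → the patch
Overall: the gum 956/1877 = 50.9%, the patch 1788/4135 = 43.2% → the gum
The patch wins each dependence group but the gum wins overall — the comparison reverses. The patch's participants skew toward heavy smokers, which has a lower base rate.

Yes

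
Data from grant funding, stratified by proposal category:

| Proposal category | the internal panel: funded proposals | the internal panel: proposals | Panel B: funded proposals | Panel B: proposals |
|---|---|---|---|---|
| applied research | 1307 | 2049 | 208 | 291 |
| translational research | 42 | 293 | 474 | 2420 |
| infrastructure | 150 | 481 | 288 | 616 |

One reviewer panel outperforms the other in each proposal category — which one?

Panel B

Applied research: the internal panel 1307/2049 = 63.8%, Panel B 208/291 = 71.5% → Panel B
Translational research: the internal panel 42/293 = 14.3%, Panel B 474/2420 = 19.6% → Panel B
Infrastructure: the internal panel 150/481 = 31.2%, Panel B 288/616 = 46.8% → Panel B
Panel B has the higher rate in all 3 groups.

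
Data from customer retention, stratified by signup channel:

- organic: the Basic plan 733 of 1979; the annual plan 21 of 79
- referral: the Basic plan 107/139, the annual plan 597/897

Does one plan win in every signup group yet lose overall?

Organic: the Basic plan 733/1979 = 37.0%, the annual plan 21/79 = 26.6% → the Basic plan
Referral: the Basic plan 107/139 = 77.0%, the annual plan 597/897 = 66.6% → the Basic plan
Overall: the Basic plan 840/2118 = 39.7%, the annual plan 618/976 = 63.3% → the annual plan
The Basic plan wins each signup group but the annual plan wins overall — the comparison reverses. The Basic plan's customers skew toward organic, which has a lower base rate.

Yes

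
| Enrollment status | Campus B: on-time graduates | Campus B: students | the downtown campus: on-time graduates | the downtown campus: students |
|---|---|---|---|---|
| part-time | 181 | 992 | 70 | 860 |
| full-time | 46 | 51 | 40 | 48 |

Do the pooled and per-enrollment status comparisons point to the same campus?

Part-time: Campus B 181/992 = 18.2%, the downtown campus 70/860 = 8.1% → Campus B
Full-time: Campus B 46/51 = 90.2%, the downtown campus 40/48 = 83.3% → Campus B
Overall: Campus B 227/1043 = 21.8%, the downtown campus 110/908 = 12.1% → Campus B
Campus B wins overall and in every enrollment group — no reversal.

Yes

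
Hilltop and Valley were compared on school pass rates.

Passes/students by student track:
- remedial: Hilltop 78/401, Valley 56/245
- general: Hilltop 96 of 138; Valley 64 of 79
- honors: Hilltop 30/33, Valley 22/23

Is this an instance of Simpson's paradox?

Remedial: Hilltop 78/401 = 19.5%, Valley 56/245 = 22.9% → Valley
General: Hilltop 96/138 = 69.6%, Valley 64/79 = 81.0% → Valley
Honors: Hilltop 30/33 = 90.9%, Valley 22/23 = 95.7% → Valley
Overall: Hilltop 204/572 = 35.7%, Valley 142/347 = 40.9% → Valley
Valley wins overall and in every student group — no reversal.

No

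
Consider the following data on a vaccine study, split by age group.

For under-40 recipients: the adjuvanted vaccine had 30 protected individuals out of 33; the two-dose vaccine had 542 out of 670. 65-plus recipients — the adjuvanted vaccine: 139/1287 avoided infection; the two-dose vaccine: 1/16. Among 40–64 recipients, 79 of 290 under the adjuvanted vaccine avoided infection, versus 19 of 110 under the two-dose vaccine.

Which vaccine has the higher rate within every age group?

Under-40: the adjuvanted vaccine 30/33 = 90.9%, the two-dose vaccine 542/670 = 80.9% → the adjuvanted vaccine
65-plus: the adjuvanted vaccine 139/1287 = 10.8%, the two-dose vaccine 1/16 = 6.2% → the adjuvanted vaccine
40–64: the adjuvanted vaccine 79/290 = 27.2%, the two-dose vaccine 19/110 = 17.3% → the adjuvanted vaccine
The adjuvanted vaccine has the higher rate in all 3 groups.

the adjuvanted vaccine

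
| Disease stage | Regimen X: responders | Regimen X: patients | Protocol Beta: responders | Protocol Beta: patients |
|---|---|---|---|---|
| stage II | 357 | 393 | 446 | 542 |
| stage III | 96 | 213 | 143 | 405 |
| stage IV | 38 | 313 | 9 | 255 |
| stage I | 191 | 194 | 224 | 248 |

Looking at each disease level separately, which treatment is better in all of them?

Stage II: Regimen X 357/393 = 90.8%, Protocol Beta 446/542 = 82.3% → Regimen X
Stage III: Regimen X 96/213 = 45.1%, Protocol Beta 143/405 = 35.3% → Regimen X
Stage IV: Regimen X 38/313 = 12.1%, Protocol Beta 9/255 = 3.5% → Regimen X
Stage I: Regimen X 191/194 = 98.5%, Protocol Beta 224/248 = 90.3% → Regimen X
Regimen X has the higher rate in all 4 groups.

Regimen X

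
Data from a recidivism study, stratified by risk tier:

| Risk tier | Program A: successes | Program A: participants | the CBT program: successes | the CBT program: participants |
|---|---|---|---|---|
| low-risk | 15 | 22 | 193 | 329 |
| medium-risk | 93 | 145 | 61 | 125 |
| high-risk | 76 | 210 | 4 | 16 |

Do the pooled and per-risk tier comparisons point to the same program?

No

Low-risk: Program A 15/22 = 68.2%, the CBT program 193/329 = 58.7% → Program A
Medium-risk: Program A 93/145 = 64.1%, the CBT program 61/125 = 48.8% → Program A
High-risk: Program A 76/210 = 36.2%, the CBT program 4/16 = 25.0% → Program A
Overall: Program A 184/377 = 48.8%, the CBT program 258/470 = 54.9% → the CBT program
Program A wins each risk group but the CBT program wins overall — the comparison reverses. Program A's participants skew toward high-risk, which has a lower base rate.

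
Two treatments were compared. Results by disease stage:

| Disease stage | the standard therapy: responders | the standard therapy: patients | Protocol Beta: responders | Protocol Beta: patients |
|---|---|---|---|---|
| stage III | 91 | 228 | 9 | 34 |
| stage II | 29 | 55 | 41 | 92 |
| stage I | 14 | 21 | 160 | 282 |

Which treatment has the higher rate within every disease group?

Stage III: the standard therapy 91/228 = 39.9%, Protocol Beta 9/34 = 26.5% → the standard therapy
Stage II: the standard therapy 29/55 = 52.7%, Protocol Beta 41/92 = 44.6% → the standard therapy
Stage I: the standard therapy 14/21 = 66.7%, Protocol Beta 160/282 = 56.7% → the standard therapy
The standard therapy has the higher rate in all 3 groups.

the standard therapy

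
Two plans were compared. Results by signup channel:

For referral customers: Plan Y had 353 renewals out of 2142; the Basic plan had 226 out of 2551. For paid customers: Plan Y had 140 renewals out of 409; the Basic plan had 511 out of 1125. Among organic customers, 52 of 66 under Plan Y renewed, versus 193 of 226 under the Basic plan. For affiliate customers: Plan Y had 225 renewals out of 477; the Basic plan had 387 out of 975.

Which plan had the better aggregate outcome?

Referral: Plan Y 353/2142 = 16.5%, the Basic plan 226/2551 = 8.9% → Plan Y
Paid: Plan Y 140/409 = 34.2%, the Basic plan 511/1125 = 45.4% → the Basic plan
Organic: Plan Y 52/66 = 78.8%, the Basic plan 193/226 = 85.4% → the Basic plan
Affiliate: Plan Y 225/477 = 47.2%, the Basic plan 387/975 = 39.7% → Plan Y
Overall: Plan Y 770/3094 = 24.9%, the Basic plan 1317/4877 = 27.0% → the Basic plan
(Neither sweeps every signup group, but the Basic plan has the higher pooled rate.)

the Basic plan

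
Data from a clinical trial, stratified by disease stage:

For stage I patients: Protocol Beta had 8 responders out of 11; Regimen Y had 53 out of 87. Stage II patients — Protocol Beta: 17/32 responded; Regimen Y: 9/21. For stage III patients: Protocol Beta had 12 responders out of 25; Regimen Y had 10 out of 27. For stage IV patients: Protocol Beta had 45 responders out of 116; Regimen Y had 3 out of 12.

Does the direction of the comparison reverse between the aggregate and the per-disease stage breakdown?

Yes

Stage I: Protocol Beta 8/11 = 72.7%, Regimen Y 53/87 = 60.9% → Protocol Beta
Stage II: Protocol Beta 17/32 = 53.1%, Regimen Y 9/21 = 42.9% → Protocol Beta
Stage III: Protocol Beta 12/25 = 48.0%, Regimen Y 10/27 = 37.0% → Protocol Beta
Stage IV: Protocol Beta 45/116 = 38.8%, Regimen Y 3/12 = 25.0% → Protocol Beta
Overall: Protocol Beta 82/184 = 44.6%, Regimen Y 75/147 = 51.0% → Regimen Y
Protocol Beta wins each disease group but Regimen Y wins overall — the comparison reverses. Protocol Beta's patients skew toward stage IV, which has a lower base rate.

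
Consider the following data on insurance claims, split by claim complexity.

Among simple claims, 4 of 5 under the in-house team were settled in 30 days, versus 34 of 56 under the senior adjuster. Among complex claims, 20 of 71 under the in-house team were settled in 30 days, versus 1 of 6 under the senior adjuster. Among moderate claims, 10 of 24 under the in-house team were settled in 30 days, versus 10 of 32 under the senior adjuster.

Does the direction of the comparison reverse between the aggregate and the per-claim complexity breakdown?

Simple: the in-house team 4/5 = 80.0%, the senior adjuster 34/56 = 60.7% → the in-house team
Complex: the in-house team 20/71 = 28.2%, the senior adjuster 1/6 = 16.7% → the in-house team
Moderate: the in-house team 10/24 = 41.7%, the senior adjuster 10/32 = 31.2% → the in-house team
Overall: the in-house team 34/100 = 34.0%, the senior adjuster 45/94 = 47.9% → the senior adjuster
The in-house team wins each claim group but the senior adjuster wins overall — the comparison reverses. The in-house team's claims skew toward complex, which has a lower base rate.

Yes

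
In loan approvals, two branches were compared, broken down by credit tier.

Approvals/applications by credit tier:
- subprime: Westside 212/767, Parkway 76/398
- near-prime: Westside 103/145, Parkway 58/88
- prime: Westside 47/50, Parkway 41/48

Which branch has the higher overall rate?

Subprime: Westside 212/767 = 27.6%, Parkway 76/398 = 19.1% → Westside
Near-prime: Westside 103/145 = 71.0%, Parkway 58/88 = 65.9% → Westside
Prime: Westside 47/50 = 94.0%, Parkway 41/48 = 85.4% → Westside
Overall: Westside 362/962 = 37.6%, Parkway 175/534 = 32.8% → Westside

Westside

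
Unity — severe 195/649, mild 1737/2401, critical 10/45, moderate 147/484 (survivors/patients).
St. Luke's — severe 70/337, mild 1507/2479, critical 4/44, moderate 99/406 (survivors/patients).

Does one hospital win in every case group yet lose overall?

No

Severe: Unity 195/649 = 30.0%, St. Luke's 70/337 = 20.8% → Unity
Mild: Unity 1737/2401 = 72.3%, St. Luke's 1507/2479 = 60.8% → Unity
Critical: Unity 10/45 = 22.2%, St. Luke's 4/44 = 9.1% → Unity
Moderate: Unity 147/484 = 30.4%, St. Luke's 99/406 = 24.4% → Unity
Overall: Unity 2089/3579 = 58.4%, St. Luke's 1680/3266 = 51.4% → Unity
Unity wins overall and in every case group — no reversal.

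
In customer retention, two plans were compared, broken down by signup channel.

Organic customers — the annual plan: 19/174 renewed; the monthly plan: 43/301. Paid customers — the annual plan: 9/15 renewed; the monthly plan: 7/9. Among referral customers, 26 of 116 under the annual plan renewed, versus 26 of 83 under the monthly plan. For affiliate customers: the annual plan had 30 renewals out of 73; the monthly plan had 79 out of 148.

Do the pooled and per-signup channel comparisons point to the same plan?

Organic: the annual plan 19/174 = 10.9%, the monthly plan 43/301 = 14.3% → the monthly plan
Paid: the annual plan 9/15 = 60.0%, the monthly plan 7/9 = 77.8% → the monthly plan
Referral: the annual plan 26/116 = 22.4%, the monthly plan 26/83 = 31.3% → the monthly plan
Affiliate: the annual plan 30/73 = 41.1%, the monthly plan 79/148 = 53.4% → the monthly plan
Overall: the annual plan 84/378 = 22.2%, the monthly plan 155/541 = 28.7% → the monthly plan
The monthly plan wins overall and in every signup group — no reversal.

Yes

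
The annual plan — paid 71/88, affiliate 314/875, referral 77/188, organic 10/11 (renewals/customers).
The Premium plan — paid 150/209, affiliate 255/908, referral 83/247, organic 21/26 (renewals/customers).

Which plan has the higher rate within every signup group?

the annual plan

Paid: the annual plan 71/88 = 80.7%, the Premium plan 150/209 = 71.8% → the annual plan
Affiliate: the annual plan 314/875 = 35.9%, the Premium plan 255/908 = 28.1% → the annual plan
Referral: the annual plan 77/188 = 41.0%, the Premium plan 83/247 = 33.6% → the annual plan
Organic: the annual plan 10/11 = 90.9%, the Premium plan 21/26 = 80.8% → the annual plan
The annual plan has the higher rate in all 4 groups.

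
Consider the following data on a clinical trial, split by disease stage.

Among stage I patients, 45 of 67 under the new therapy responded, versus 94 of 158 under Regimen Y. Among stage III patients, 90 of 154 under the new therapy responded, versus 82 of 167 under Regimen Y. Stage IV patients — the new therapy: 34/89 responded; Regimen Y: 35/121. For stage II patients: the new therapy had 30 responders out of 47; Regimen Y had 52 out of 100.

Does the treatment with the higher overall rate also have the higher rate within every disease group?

Stage I: the new therapy 45/67 = 67.2%, Regimen Y 94/158 = 59.5% → the new therapy
Stage III: the new therapy 90/154 = 58.4%, Regimen Y 82/167 = 49.1% → the new therapy
Stage IV: the new therapy 34/89 = 38.2%, Regimen Y 35/121 = 28.9% → the new therapy
Stage II: the new therapy 30/47 = 63.8%, Regimen Y 52/100 = 52.0% → the new therapy
Overall: the new therapy 199/357 = 55.7%, Regimen Y 263/546 = 48.2% → the new therapy
The new therapy wins overall and in every disease group — no reversal.

Yes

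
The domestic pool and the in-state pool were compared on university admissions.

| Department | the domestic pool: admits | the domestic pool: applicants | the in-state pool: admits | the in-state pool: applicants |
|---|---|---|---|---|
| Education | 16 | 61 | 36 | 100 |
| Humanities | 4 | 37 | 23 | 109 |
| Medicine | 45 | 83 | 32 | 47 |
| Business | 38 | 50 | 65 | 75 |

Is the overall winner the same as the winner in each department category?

Yes

Education: the domestic pool 16/61 = 26.2%, the in-state pool 36/100 = 36.0% → the in-state pool
Humanities: the domestic pool 4/37 = 10.8%, the in-state pool 23/109 = 21.1% → the in-state pool
Medicine: the domestic pool 45/83 = 54.2%, the in-state pool 32/47 = 68.1% → the in-state pool
Business: the domestic pool 38/50 = 76.0%, the in-state pool 65/75 = 86.7% → the in-state pool
Overall: the domestic pool 103/231 = 44.6%, the in-state pool 156/331 = 47.1% → the in-state pool
The in-state pool wins overall and in every department group — no reversal.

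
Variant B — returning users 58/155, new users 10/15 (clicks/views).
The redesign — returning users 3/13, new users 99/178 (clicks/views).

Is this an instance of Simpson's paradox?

Yes

Returning users: Variant B 58/155 = 37.4%, the redesign 3/13 = 23.1% → Variant B
New users: Variant B 10/15 = 66.7%, the redesign 99/178 = 55.6% → Variant B
Overall: Variant B 68/170 = 40.0%, the redesign 102/191 = 53.4% → the redesign
Variant B wins each user group but the redesign wins overall — the comparison reverses. Variant B's views skew toward returning users, which has a lower base rate.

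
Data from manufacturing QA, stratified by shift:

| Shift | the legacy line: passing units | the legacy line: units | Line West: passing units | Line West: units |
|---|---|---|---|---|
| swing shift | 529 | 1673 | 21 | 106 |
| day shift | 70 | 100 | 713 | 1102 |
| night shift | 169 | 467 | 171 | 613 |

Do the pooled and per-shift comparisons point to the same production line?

Swing shift: the legacy line 529/1673 = 31.6%, Line West 21/106 = 19.8% → the legacy line
Day shift: the legacy line 70/100 = 70.0%, Line West 713/1102 = 64.7% → the legacy line
Night shift: the legacy line 169/467 = 36.2%, Line West 171/613 = 27.9% → the legacy line
Overall: the legacy line 768/2240 = 34.3%, Line West 905/1821 = 49.7% → Line West
The legacy line wins each shift group but Line West wins overall — the comparison reverses. The legacy line's units skew toward swing shift, which has a lower base rate.

No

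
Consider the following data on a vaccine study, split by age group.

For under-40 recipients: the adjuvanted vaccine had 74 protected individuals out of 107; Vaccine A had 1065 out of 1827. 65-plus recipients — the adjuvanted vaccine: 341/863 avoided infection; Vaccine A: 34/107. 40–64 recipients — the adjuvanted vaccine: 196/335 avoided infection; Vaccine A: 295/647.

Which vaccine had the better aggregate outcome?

Under-40: the adjuvanted vaccine 74/107 = 69.2%, Vaccine A 1065/1827 = 58.3% → the adjuvanted vaccine
65-plus: the adjuvanted vaccine 341/863 = 39.5%, Vaccine A 34/107 = 31.8% → the adjuvanted vaccine
40–64: the adjuvanted vaccine 196/335 = 58.5%, Vaccine A 295/647 = 45.6% → the adjuvanted vaccine
Overall: the adjuvanted vaccine 611/1305 = 46.8%, Vaccine A 1394/2581 = 54.0% → Vaccine A
(The adjuvanted vaccine wins every age group but Vaccine A wins overall — the adjuvanted vaccine's recipients skew toward the low-rate 65-plus group.)

Vaccine A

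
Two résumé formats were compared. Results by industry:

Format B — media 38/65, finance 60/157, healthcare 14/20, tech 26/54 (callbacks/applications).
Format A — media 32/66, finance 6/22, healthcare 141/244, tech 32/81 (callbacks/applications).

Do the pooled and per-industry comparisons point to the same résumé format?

No

Media: Format B 38/65 = 58.5%, Format A 32/66 = 48.5% → Format B
Finance: Format B 60/157 = 38.2%, Format A 6/22 = 27.3% → Format B
Healthcare: Format B 14/20 = 70.0%, Format A 141/244 = 57.8% → Format B
Tech: Format B 26/54 = 48.1%, Format A 32/81 = 39.5% → Format B
Overall: Format B 138/296 = 46.6%, Format A 211/413 = 51.1% → Format A
Format B wins each industry group but Format A wins overall — the comparison reverses. Format B's applications skew toward finance, which has a lower base rate.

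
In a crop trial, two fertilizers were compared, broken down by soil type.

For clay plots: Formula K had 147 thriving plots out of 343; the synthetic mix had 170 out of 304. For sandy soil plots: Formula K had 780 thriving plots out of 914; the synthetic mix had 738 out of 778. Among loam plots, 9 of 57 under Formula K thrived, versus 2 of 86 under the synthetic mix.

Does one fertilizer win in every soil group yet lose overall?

Clay: Formula K 147/343 = 42.9%, the synthetic mix 170/304 = 55.9% → the synthetic mix
Sandy soil: Formula K 780/914 = 85.3%, the synthetic mix 738/778 = 94.9% → the synthetic mix
Loam: Formula K 9/57 = 15.8%, the synthetic mix 2/86 = 2.3% → Formula K
Overall: Formula K 936/1314 = 71.2%, the synthetic mix 910/1168 = 77.9% → the synthetic mix
Neither sweeps: Formula K wins 1 of 3 groups, the synthetic mix wins 2. The synthetic mix wins overall but not every group — no Simpson reversal.

No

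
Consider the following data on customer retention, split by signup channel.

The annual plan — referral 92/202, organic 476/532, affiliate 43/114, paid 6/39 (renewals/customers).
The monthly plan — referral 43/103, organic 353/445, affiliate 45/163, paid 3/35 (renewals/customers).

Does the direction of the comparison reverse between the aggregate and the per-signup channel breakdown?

Referral: the annual plan 92/202 = 45.5%, the monthly plan 43/103 = 41.7% → the annual plan
Organic: the annual plan 476/532 = 89.5%, the monthly plan 353/445 = 79.3% → the annual plan
Affiliate: the annual plan 43/114 = 37.7%, the monthly plan 45/163 = 27.6% → the annual plan
Paid: the annual plan 6/39 = 15.4%, the monthly plan 3/35 = 8.6% → the annual plan
Overall: the annual plan 617/887 = 69.6%, the monthly plan 444/746 = 59.5% → the annual plan
The annual plan wins overall and in every signup group — no reversal.

No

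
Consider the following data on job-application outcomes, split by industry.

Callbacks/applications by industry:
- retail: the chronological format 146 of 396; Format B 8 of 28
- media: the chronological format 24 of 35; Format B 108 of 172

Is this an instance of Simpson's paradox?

Yes

Retail: the chronological format 146/396 = 36.9%, Format B 8/28 = 28.6% → the chronological format
Media: the chronological format 24/35 = 68.6%, Format B 108/172 = 62.8% → the chronological format
Overall: the chronological format 170/431 = 39.4%, Format B 116/200 = 58.0% → Format B
The chronological format wins each industry group but Format B wins overall — the comparison reverses. The chronological format's applications skew toward retail, which has a lower base rate.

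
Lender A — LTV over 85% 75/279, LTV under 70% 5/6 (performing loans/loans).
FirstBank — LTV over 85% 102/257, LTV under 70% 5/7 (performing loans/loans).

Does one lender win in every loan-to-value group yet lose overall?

LTV over 85%: Lender A 75/279 = 26.9%, FirstBank 102/257 = 39.7% → FirstBank
LTV under 70%: Lender A 5/6 = 83.3%, FirstBank 5/7 = 71.4% → Lender A
Overall: Lender A 80/285 = 28.1%, FirstBank 107/264 = 40.5% → FirstBank
Neither sweeps: Lender A wins 1 of 2 groups, FirstBank wins 1. FirstBank wins overall but not every group — no Simpson reversal.

No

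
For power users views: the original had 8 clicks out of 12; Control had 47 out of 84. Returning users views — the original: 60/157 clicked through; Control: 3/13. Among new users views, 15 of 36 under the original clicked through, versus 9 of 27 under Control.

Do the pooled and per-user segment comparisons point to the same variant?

No

Power users: the original 8/12 = 66.7%, Control 47/84 = 56.0% → the original
Returning users: the original 60/157 = 38.2%, Control 3/13 = 23.1% → the original
New users: the original 15/36 = 41.7%, Control 9/27 = 33.3% → the original
Overall: the original 83/205 = 40.5%, Control 59/124 = 47.6% → Control
The original wins each user group but Control wins overall — the comparison reverses. The original's views skew toward returning users, which has a lower base rate.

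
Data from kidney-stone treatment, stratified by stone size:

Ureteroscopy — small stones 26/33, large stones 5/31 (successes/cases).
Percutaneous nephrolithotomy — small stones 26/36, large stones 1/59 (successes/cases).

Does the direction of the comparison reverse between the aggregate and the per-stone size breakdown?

Small stones: ureteroscopy 26/33 = 78.8%, percutaneous nephrolithotomy 26/36 = 72.2% → ureteroscopy
Large stones: ureteroscopy 5/31 = 16.1%, percutaneous nephrolithotomy 1/59 = 1.7% → ureteroscopy
Overall: ureteroscopy 31/64 = 48.4%, percutaneous nephrolithotomy 27/95 = 28.4% → ureteroscopy
Ureteroscopy wins overall and in every stone group — no reversal.

No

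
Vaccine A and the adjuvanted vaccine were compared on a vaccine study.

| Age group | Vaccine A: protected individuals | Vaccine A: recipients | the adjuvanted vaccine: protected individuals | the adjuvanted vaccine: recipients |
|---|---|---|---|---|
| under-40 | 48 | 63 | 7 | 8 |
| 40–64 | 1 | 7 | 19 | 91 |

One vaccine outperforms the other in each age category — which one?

Under-40: Vaccine A 48/63 = 76.2%, the adjuvanted vaccine 7/8 = 87.5% → the adjuvanted vaccine
40–64: Vaccine A 1/7 = 14.3%, the adjuvanted vaccine 19/91 = 20.9% → the adjuvanted vaccine
The adjuvanted vaccine has the higher rate in both groups.

the adjuvanted vaccine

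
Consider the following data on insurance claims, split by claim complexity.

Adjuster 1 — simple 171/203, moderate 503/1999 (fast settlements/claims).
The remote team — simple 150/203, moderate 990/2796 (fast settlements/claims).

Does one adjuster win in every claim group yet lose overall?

No

Simple: Adjuster 1 171/203 = 84.2%, the remote team 150/203 = 73.9% → Adjuster 1
Moderate: Adjuster 1 503/1999 = 25.2%, the remote team 990/2796 = 35.4% → the remote team
Overall: Adjuster 1 674/2202 = 30.6%, the remote team 1140/2999 = 38.0% → the remote team
Neither sweeps: Adjuster 1 wins 1 of 2 groups, the remote team wins 1. The remote team wins overall but not every group — no Simpson reversal.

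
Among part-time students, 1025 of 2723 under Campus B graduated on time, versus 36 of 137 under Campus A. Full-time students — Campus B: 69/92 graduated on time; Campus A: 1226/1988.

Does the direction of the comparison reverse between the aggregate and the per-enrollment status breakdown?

Yes

Part-time: Campus B 1025/2723 = 37.6%, Campus A 36/137 = 26.3% → Campus B
Full-time: Campus B 69/92 = 75.0%, Campus A 1226/1988 = 61.7% → Campus B
Overall: Campus B 1094/2815 = 38.9%, Campus A 1262/2125 = 59.4% → Campus A
Campus B wins each enrollment group but Campus A wins overall — the comparison reverses. Campus B's students skew toward part-time, which has a lower base rate.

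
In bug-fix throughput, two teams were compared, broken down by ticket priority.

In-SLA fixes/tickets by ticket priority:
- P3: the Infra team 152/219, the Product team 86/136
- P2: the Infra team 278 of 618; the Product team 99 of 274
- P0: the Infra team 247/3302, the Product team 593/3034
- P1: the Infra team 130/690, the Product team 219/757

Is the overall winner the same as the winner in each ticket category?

No

P3: the Infra team 152/219 = 69.4%, the Product team 86/136 = 63.2% → the Infra team
P2: the Infra team 278/618 = 45.0%, the Product team 99/274 = 36.1% → the Infra team
P0: the Infra team 247/3302 = 7.5%, the Product team 593/3034 = 19.5% → the Product team
P1: the Infra team 130/690 = 18.8%, the Product team 219/757 = 28.9% → the Product team
Overall: the Infra team 807/4829 = 16.7%, the Product team 997/4201 = 23.7% → the Product team
Neither sweeps: the Infra team wins 2 of 4 groups, the Product team wins 2. The Product team wins overall but not every group — no Simpson reversal.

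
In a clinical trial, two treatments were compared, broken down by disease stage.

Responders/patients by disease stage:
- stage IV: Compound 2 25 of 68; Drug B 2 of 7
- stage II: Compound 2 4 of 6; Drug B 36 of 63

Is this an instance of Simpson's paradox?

Yes

Stage IV: Compound 2 25/68 = 36.8%, Drug B 2/7 = 28.6% → Compound 2
Stage II: Compound 2 4/6 = 66.7%, Drug B 36/63 = 57.1% → Compound 2
Overall: Compound 2 29/74 = 39.2%, Drug B 38/70 = 54.3% → Drug B
Compound 2 wins each disease group but Drug B wins overall — the comparison reverses. Compound 2's patients skew toward stage IV, which has a lower base rate.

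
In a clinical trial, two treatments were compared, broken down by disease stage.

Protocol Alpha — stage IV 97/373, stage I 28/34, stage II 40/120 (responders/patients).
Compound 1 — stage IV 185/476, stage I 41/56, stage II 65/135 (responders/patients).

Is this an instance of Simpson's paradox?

No

Stage IV: Protocol Alpha 97/373 = 26.0%, Compound 1 185/476 = 38.9% → Compound 1
Stage I: Protocol Alpha 28/34 = 82.4%, Compound 1 41/56 = 73.2% → Protocol Alpha
Stage II: Protocol Alpha 40/120 = 33.3%, Compound 1 65/135 = 48.1% → Compound 1
Overall: Protocol Alpha 165/527 = 31.3%, Compound 1 291/667 = 43.6% → Compound 1
Neither sweeps: Protocol Alpha wins 1 of 3 groups, Compound 1 wins 2. Compound 1 wins overall but not every group — no Simpson reversal.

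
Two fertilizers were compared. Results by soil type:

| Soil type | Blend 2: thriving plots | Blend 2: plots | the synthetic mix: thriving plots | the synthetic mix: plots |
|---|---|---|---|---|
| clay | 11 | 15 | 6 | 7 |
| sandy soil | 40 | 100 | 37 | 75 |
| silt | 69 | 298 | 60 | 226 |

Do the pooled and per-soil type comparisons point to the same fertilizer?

Clay: Blend 2 11/15 = 73.3%, the synthetic mix 6/7 = 85.7% → the synthetic mix
Sandy soil: Blend 2 40/100 = 40.0%, the synthetic mix 37/75 = 49.3% → the synthetic mix
Silt: Blend 2 69/298 = 23.2%, the synthetic mix 60/226 = 26.5% → the synthetic mix
Overall: Blend 2 120/413 = 29.1%, the synthetic mix 103/308 = 33.4% → the synthetic mix
The synthetic mix wins overall and in every soil group — no reversal.

Yes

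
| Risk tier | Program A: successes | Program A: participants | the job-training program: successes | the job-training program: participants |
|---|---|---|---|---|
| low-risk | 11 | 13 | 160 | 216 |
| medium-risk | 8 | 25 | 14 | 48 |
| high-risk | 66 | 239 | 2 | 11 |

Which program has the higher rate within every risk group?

Low-risk: Program A 11/13 = 84.6%, the job-training program 160/216 = 74.1% → Program A
Medium-risk: Program A 8/25 = 32.0%, the job-training program 14/48 = 29.2% → Program A
High-risk: Program A 66/239 = 27.6%, the job-training program 2/11 = 18.2% → Program A
Program A has the higher rate in all 3 groups.

Program A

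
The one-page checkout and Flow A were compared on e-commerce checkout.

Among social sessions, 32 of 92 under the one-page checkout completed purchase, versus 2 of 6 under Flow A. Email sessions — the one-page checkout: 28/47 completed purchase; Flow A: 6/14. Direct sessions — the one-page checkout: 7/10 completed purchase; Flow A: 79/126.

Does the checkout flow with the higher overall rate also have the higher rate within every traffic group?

Social: the one-page checkout 32/92 = 34.8%, Flow A 2/6 = 33.3% → the one-page checkout
Email: the one-page checkout 28/47 = 59.6%, Flow A 6/14 = 42.9% → the one-page checkout
Direct: the one-page checkout 7/10 = 70.0%, Flow A 79/126 = 62.7% → the one-page checkout
Overall: the one-page checkout 67/149 = 45.0%, Flow A 87/146 = 59.6% → Flow A
The one-page checkout wins each traffic group but Flow A wins overall — the comparison reverses. The one-page checkout's sessions skew toward social, which has a lower base rate.

No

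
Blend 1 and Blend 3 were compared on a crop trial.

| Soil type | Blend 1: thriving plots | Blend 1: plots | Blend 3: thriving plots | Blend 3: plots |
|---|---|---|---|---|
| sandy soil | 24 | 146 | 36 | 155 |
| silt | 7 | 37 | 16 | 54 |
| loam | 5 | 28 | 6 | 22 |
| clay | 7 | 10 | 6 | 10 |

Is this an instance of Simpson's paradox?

No

Sandy soil: Blend 1 24/146 = 16.4%, Blend 3 36/155 = 23.2% → Blend 3
Silt: Blend 1 7/37 = 18.9%, Blend 3 16/54 = 29.6% → Blend 3
Loam: Blend 1 5/28 = 17.9%, Blend 3 6/22 = 27.3% → Blend 3
Clay: Blend 1 7/10 = 70.0%, Blend 3 6/10 = 60.0% → Blend 1
Overall: Blend 1 43/221 = 19.5%, Blend 3 64/241 = 26.6% → Blend 3
Neither sweeps: Blend 1 wins 1 of 4 groups, Blend 3 wins 3. Blend 3 wins overall but not every group — no Simpson reversal.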